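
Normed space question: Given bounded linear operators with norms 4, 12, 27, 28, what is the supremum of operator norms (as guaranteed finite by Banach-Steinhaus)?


By the Uniform Boundedness Principle, the supremum of norms is finite.
sup_k ||T_k|| = max(4, 12, 27, 28) = 28

28


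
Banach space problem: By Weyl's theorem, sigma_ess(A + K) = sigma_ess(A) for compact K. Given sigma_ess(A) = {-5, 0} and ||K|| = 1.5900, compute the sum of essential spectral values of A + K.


By Weyl's theorem, the essential spectrum is invariant under compact perturbations.
sigma_ess(A + K) = sigma_ess(A) = {-5, 0}
Sum = -5 + 0 = -5

-5


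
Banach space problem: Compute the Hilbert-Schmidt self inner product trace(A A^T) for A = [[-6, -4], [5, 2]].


trace(A * A^T) = sum of squares of all entries
= (-6)^2 + (-4)^2 + 5^2 + 2^2
= 36 + 16 + 25 + 4
= 81

81


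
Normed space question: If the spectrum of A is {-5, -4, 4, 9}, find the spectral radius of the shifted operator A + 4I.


Spectrum of A + 4I = {-1, 0, 8, 13}
Spectral radius = max |lambda| over the shifted spectrum
= max(1, 0, 8, 13) = 13

13


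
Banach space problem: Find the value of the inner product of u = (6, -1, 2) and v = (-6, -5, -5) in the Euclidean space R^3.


Computing the standard inner product <u, v> = sum u_i * v_i
= 6*-6 + -1*-5 + 2*-5
= -36 + 5 + -10
= -41

-41


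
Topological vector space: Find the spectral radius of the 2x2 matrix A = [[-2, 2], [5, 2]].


For a 2x2 matrix, eigenvalues satisfy lambda^2 - (trace)*lambda + det = 0
trace = -2 + 2 = 0
det = -2*2 - 2*5 = -14
discriminant = 0^2 - 4*(-14) = 56
spectral radius = max |eigenvalue| = 3.7417

3.7417


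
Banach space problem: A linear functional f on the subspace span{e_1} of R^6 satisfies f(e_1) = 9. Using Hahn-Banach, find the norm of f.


The norm of f is given by ||f|| = sup_{||x||=1} |f(x)|.
On span{e_1}, ||e_1|| = 1, so ||f|| = |f(e_1)| / ||e_1||
= |9| / 1 = 9.0000

9.0000


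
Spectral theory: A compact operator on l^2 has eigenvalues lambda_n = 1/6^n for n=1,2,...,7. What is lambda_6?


The eigenvalue formula gives lambda_6 = 1/6^6
= 1/46656
= 2.1433e-05

2.1433e-05


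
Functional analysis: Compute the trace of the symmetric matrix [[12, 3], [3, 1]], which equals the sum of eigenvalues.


For a self-adjoint (symmetric) matrix, the eigenvalues are real.
The sum of eigenvalues equals the trace of the matrix.
trace = 12 + 1 = 13

13


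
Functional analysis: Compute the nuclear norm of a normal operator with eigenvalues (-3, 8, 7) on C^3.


For a normal operator, singular values equal |eigenvalues|.
Trace norm = sum |lambda_i| = 3 + 8 + 7
= 18

18


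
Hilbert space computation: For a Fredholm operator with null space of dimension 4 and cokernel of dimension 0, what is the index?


The Fredholm index is defined as ind(T) = dim(ker T) - dim(coker T)
= 4 - 0
= 4

4


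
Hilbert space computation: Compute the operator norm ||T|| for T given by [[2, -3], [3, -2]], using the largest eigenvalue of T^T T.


A^T A = [[13, -12], [-12, 13]]
trace(A^T A) = 26, det(A^T A) = 25
discriminant = 26^2 - 4*25 = 576
Largest eigenvalue of A^T A = (trace + sqrt(disc))/2 = 25.0000
||T|| = sqrt(25.0000) = 5.0000

5.0000


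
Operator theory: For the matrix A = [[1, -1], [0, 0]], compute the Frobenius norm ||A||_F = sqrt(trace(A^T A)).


||A||_F^2 = sum a_ij^2
= 1^2 + (-1)^2 + 0^2 + 0^2
= 1 + 1 + 0 + 0 = 2
||A||_F = sqrt(2) = 1.4142

1.4142


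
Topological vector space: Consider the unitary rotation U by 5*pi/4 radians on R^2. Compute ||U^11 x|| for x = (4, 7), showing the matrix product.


U is a rotation by theta = 5*pi/4
U^11 = rotation by 11*theta = 55*pi/4 = 7*pi/4 (mod 2*pi)
cos(7*pi/4) = 0.7071, sin(7*pi/4) = -0.7071
U^11 x = (0.7071 * 4 - -0.7071 * 7, -0.7071 * 4 + 0.7071 * 7)
= (7.7782, 2.1213)
||U^11 x|| = sqrt(7.7782^2 + 2.1213^2) = sqrt(65.0000) = 8.0623

8.0623


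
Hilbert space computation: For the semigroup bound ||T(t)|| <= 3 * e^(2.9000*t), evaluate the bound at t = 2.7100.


||T(2.7100)|| <= 3 * exp(2.9000 * 2.7100)
= 3 * exp(7.8590)
= 3 * 2588.9302
= 7766.7905

7766.7905


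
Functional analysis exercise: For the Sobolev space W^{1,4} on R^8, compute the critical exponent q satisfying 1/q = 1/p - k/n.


Using the Sobolev embedding formula: 1/q = 1/p - k/n
1/q = 1/4 - 1/8 = 1/8
q = 1/(1/8) = 8

8.0000


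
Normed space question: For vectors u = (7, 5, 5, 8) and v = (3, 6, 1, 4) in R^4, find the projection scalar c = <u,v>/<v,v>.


Computing <u,v> = 7*3 + 5*6 + 5*1 + 8*4 = 88
Computing <v,v> = 3^2 + 6^2 + 1^2 + 4^2 = 62
Projection coefficient = 88/62 = 1.4194

1.4194


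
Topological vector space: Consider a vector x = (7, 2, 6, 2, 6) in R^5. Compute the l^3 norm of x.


The l^3 norm = (sum |x_i|^3)^(1/3)
Sum of 3th powers = 343 + 8 + 216 + 8 + 216 = 791
||x||_3 = (791)^(1/3) = 9.2482

9.2482


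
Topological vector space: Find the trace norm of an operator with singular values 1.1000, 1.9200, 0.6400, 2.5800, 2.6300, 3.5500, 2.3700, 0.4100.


The nuclear norm is the sum of all singular values.
||T||_1 = 1.1000 + 1.9200 + 0.6400 + 2.5800 + 2.6300 + 3.5500 + 2.3700 + 0.4100
= 15.2000

15.2000


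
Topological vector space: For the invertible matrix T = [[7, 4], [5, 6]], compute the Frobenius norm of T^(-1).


det(T) = 7*6 - 4*5 = 22
T^(-1) = (1/22) * [[6, -4], [-5, 7]] = [[0.2727, -0.1818], [-0.2273, 0.3182]]
||T^(-1)||_F^2 = 0.2727^2 + (-0.1818)^2 + (-0.2273)^2 + 0.3182^2 = 0.2603
||T^(-1)||_F = sqrt(0.2603) = 0.5102

0.5102


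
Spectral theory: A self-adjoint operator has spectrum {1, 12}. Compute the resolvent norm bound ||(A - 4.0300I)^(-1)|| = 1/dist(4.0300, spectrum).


dist(4.0300, {1, 12}) = min(|4.0300 - 1|, |4.0300 - 12|)
= min(3.0300, 7.9700) = 3.0300
Resolvent bound = 1/3.0300 = 0.3300

0.3300


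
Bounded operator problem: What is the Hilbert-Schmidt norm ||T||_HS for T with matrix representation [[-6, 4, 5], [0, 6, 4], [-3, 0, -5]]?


The Hilbert-Schmidt norm is sqrt(sum of squares of all entries).
Sum of squares = (-6)^2 + 4^2 + 5^2 + 0^2 + 6^2 + 4^2 + (-3)^2 + 0^2 + (-5)^2
= 36 + 16 + 25 + 0 + 36 + 16 + 9 + 0 + 25 = 163
||T||_HS = sqrt(163) = 12.7671

12.7671


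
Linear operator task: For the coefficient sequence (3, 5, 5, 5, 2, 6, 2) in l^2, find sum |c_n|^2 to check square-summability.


sum |c_n|^2 = 3^2 + 5^2 + 5^2 + 5^2 + 2^2 + 6^2 + 2^2
= 9 + 25 + 25 + 25 + 4 + 36 + 4
= 128

128


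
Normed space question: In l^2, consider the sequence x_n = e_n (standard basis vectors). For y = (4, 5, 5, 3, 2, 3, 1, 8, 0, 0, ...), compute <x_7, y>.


x_7 = e_7 is the standard basis vector with 1 in position 7.
<x_7, y> = y_7 = 1
As n -> infinity, <x_n, y> -> 0, confirming weak convergence of (x_n) to 0.

1


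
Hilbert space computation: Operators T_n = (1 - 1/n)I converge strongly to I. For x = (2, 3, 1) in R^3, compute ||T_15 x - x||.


T_15 x - x = (1 - 1/15)x - x = -x/15
||x|| = sqrt(14) = 3.7417
||T_15 x - x|| = ||x||/15 = 3.7417/15 = 0.2494

0.2494


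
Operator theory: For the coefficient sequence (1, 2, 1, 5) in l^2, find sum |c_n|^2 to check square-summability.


sum |c_n|^2 = 1^2 + 2^2 + 1^2 + 5^2
= 1 + 4 + 1 + 25
= 31

31


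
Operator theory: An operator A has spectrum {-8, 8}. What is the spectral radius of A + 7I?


Spectrum of A + 7I = {-1, 15}
Spectral radius = max |lambda| over the shifted spectrum
= max(1, 15) = 15

15


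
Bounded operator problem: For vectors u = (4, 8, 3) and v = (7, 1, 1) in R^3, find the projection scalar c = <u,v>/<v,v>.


Computing <u,v> = 4*7 + 8*1 + 3*1 = 39
Computing <v,v> = 7^2 + 1^2 + 1^2 = 51
Projection coefficient = 39/51 = 0.7647

0.7647


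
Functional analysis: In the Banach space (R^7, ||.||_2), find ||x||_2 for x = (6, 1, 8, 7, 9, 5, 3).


The l^2 norm = (sum |x_i|^2)^(1/2)
Sum of 2th powers = 36 + 1 + 64 + 49 + 81 + 25 + 9 = 265
||x||_2 = (265)^(1/2) = 16.2788

16.2788


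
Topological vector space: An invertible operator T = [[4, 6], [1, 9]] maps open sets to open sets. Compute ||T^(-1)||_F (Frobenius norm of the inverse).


det(T) = 4*9 - 6*1 = 30
T^(-1) = (1/30) * [[9, -6], [-1, 4]] = [[0.3000, -0.2000], [-0.0333, 0.1333]]
||T^(-1)||_F^2 = 0.3000^2 + (-0.2000)^2 + (-0.0333)^2 + 0.1333^2 = 0.1489
||T^(-1)||_F = sqrt(0.1489) = 0.3859

0.3859


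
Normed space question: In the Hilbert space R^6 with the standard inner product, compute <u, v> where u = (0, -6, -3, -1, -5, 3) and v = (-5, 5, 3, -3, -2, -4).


Computing the standard inner product <u, v> = sum u_i * v_i
= 0*-5 + -6*5 + -3*3 + -1*-3 + -5*-2 + 3*-4
= 0 + -30 + -9 + 3 + 10 + -12
= -38

-38


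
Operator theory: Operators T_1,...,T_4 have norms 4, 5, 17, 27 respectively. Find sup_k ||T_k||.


By the Uniform Boundedness Principle, the supremum of norms is finite.
sup_k ||T_k|| = max(4, 5, 17, 27) = 27

27


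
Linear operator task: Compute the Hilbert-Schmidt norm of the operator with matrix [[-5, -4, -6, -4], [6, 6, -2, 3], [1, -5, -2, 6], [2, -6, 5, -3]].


The Hilbert-Schmidt norm is sqrt(sum of squares of all entries).
Sum of squares = (-5)^2 + (-4)^2 + (-6)^2 + (-4)^2 + 6^2 + 6^2 + (-2)^2 + 3^2 + 1^2 + (-5)^2 + (-2)^2 + 6^2 + 2^2 + (-6)^2 + 5^2 + (-3)^2
= 25 + 16 + 36 + 16 + 36 + 36 + 4 + 9 + 1 + 25 + 4 + 36 + 4 + 36 + 25 + 9 = 318
||T||_HS = sqrt(318) = 17.8326

17.8326


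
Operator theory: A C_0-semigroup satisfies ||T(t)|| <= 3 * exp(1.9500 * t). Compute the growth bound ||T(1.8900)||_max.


||T(1.8900)|| <= 3 * exp(1.9500 * 1.8900)
= 3 * exp(3.6855)
= 3 * 39.8650
= 119.5951

119.5951


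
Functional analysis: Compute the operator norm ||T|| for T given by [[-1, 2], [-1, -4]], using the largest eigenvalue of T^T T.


A^T A = [[2, 2], [2, 20]]
trace(A^T A) = 22, det(A^T A) = 36
discriminant = 22^2 - 4*36 = 340
Largest eigenvalue of A^T A = (trace + sqrt(disc))/2 = 20.2195
||T|| = sqrt(20.2195) = 4.4966

4.4966


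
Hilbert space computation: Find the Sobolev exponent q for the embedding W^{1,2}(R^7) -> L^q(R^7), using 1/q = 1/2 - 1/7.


Using the Sobolev embedding formula: 1/q = 1/p - k/n
1/q = 1/2 - 1/7 = 5/14
q = 1/(5/14) = 14/5 = 2.8000

2.8000


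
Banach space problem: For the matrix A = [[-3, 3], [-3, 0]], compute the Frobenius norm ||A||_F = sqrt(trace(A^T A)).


||A||_F^2 = sum a_ij^2
= (-3)^2 + 3^2 + (-3)^2 + 0^2
= 9 + 9 + 9 + 0 = 27
||A||_F = sqrt(27) = 5.1962

5.1962


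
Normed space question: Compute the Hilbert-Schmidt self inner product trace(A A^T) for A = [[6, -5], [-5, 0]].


trace(A * A^T) = sum of squares of all entries
= 6^2 + (-5)^2 + (-5)^2 + 0^2
= 36 + 25 + 25 + 0
= 86

86


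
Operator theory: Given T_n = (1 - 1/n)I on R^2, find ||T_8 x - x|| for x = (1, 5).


T_8 x - x = (1 - 1/8)x - x = -x/8
||x|| = sqrt(26) = 5.0990
||T_8 x - x|| = ||x||/8 = 5.0990/8 = 0.6374

0.6374


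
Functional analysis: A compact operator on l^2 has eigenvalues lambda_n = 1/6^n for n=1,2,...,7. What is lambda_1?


The eigenvalue formula gives lambda_1 = 1/6^1
= 1/6
= 0.1667

0.1667


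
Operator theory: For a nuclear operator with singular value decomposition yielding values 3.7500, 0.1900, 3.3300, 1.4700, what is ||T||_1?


The nuclear norm is the sum of all singular values.
||T||_1 = 3.7500 + 0.1900 + 3.3300 + 1.4700
= 8.7400

8.7400


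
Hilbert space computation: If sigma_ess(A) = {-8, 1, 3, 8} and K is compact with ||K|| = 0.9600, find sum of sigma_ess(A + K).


By Weyl's theorem, the essential spectrum is invariant under compact perturbations.
sigma_ess(A + K) = sigma_ess(A) = {-8, 1, 3, 8}
Sum = -8 + 1 + 3 + 8 = 4

4


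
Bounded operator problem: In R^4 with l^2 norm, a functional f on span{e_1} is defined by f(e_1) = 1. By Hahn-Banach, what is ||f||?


The norm of f is given by ||f|| = sup_{||x||=1} |f(x)|.
On span{e_1}, ||e_1|| = 1, so ||f|| = |f(e_1)| / ||e_1||
= |1| / 1 = 1.0000

1.0000


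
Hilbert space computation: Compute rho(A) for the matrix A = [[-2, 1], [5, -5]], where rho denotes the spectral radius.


For a 2x2 matrix, eigenvalues satisfy lambda^2 - (trace)*lambda + det = 0
trace = -2 + -5 = -7
det = -2*-5 - 1*5 = 5
discriminant = (-7)^2 - 4*(5) = 29
spectral radius = max |eigenvalue| = 6.1926

6.1926


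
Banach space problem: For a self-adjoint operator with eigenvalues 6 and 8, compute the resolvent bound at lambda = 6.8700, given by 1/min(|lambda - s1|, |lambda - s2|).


dist(6.8700, {6, 8}) = min(|6.8700 - 6|, |6.8700 - 8|)
= min(0.8700, 1.1300) = 0.8700
Resolvent bound = 1/0.8700 = 1.1494

1.1494


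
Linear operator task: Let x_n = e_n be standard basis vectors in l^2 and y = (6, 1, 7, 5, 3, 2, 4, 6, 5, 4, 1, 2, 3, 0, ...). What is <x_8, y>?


x_8 = e_8 is the standard basis vector with 1 in position 8.
<x_8, y> = y_8 = 6
As n -> infinity, <x_n, y> -> 0, confirming weak convergence of (x_n) to 0.

6


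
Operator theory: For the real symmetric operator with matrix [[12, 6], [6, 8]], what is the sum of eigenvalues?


For a self-adjoint (symmetric) matrix, the eigenvalues are real.
The sum of eigenvalues equals the trace of the matrix.
trace = 12 + 8 = 20

20


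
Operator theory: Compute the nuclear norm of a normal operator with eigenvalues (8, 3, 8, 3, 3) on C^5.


For a normal operator, singular values equal |eigenvalues|.
Trace norm = sum |lambda_i| = 8 + 3 + 8 + 3 + 3
= 25

25


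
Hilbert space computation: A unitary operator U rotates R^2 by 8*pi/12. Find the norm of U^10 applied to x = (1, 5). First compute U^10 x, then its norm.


U is a rotation by theta = 8*pi/12
U^10 = rotation by 10*theta = 80*pi/12 = 8*pi/12 (mod 2*pi)
cos(8*pi/12) = -0.5000, sin(8*pi/12) = 0.8660
U^10 x = (-0.5000 * 1 - 0.8660 * 5, 0.8660 * 1 + -0.5000 * 5)
= (-4.8301, -1.6340)
||U^10 x|| = sqrt((-4.8301)^2 + (-1.6340)^2) = sqrt(26.0000) = 5.0990

5.0990


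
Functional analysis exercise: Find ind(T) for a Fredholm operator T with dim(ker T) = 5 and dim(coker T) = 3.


The Fredholm index is defined as ind(T) = dim(ker T) - dim(coker T)
= 5 - 3
= 2

2


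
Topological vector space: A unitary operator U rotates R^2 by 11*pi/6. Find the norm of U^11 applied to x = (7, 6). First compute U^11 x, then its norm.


U is a rotation by theta = 11*pi/6
U^11 = rotation by 11*theta = 121*pi/6 = 1*pi/6 (mod 2*pi)
cos(1*pi/6) = 0.8660, sin(1*pi/6) = 0.5000
U^11 x = (0.8660 * 7 - 0.5000 * 6, 0.5000 * 7 + 0.8660 * 6)
= (3.0622, 8.6962)
||U^11 x|| = sqrt(3.0622^2 + 8.6962^2) = sqrt(85.0000) = 9.2195

9.2195


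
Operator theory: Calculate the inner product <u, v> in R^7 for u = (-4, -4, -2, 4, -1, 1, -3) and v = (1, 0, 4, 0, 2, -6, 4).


Computing the standard inner product <u, v> = sum u_i * v_i
= -4*1 + -4*0 + -2*4 + 4*0 + -1*2 + 1*-6 + -3*4
= -4 + 0 + -8 + 0 + -2 + -6 + -12
= -32

-32


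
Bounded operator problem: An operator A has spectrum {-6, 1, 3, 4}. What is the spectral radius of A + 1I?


Spectrum of A + 1I = {-5, 2, 4, 5}
Spectral radius = max |lambda| over the shifted spectrum
= max(5, 2, 4, 5) = 5

5


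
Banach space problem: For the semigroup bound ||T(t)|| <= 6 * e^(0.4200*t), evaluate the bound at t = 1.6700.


||T(1.6700)|| <= 6 * exp(0.4200 * 1.6700)
= 6 * exp(0.7014)
= 6 * 2.0166
= 12.0994

12.0994


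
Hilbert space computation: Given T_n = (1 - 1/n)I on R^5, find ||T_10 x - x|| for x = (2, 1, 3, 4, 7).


T_10 x - x = (1 - 1/10)x - x = -x/10
||x|| = sqrt(79) = 8.8882
||T_10 x - x|| = ||x||/10 = 8.8882/10 = 0.8888

0.8888


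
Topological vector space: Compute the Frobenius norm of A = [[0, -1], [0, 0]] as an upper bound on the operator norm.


||A||_F^2 = sum a_ij^2
= 0^2 + (-1)^2 + 0^2 + 0^2
= 0 + 1 + 0 + 0 = 1
||A||_F = sqrt(1) = 1.0000

1.0000


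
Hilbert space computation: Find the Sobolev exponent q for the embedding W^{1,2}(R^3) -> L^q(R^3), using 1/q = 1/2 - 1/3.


Using the Sobolev embedding formula: 1/q = 1/p - k/n
1/q = 1/2 - 1/3 = 1/6
q = 1/(1/6) = 6

6.0000


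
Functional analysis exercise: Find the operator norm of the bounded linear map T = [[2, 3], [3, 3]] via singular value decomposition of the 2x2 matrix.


A^T A = [[13, 15], [15, 18]]
trace(A^T A) = 31, det(A^T A) = 9
discriminant = 31^2 - 4*9 = 925
Largest eigenvalue of A^T A = (trace + sqrt(disc))/2 = 30.7069
||T|| = sqrt(30.7069) = 5.5414

5.5414


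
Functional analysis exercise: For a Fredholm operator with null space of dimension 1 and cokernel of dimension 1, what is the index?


The Fredholm index is defined as ind(T) = dim(ker T) - dim(coker T)
= 1 - 1
= 0

0


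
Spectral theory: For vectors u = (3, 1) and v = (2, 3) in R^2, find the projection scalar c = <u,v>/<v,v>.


Computing <u,v> = 3*2 + 1*3 = 9
Computing <v,v> = 2^2 + 3^2 = 13
Projection coefficient = 9/13 = 0.6923

0.6923


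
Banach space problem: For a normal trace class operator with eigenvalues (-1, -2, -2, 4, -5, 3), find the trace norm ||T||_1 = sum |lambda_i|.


For a normal operator, singular values equal |eigenvalues|.
Trace norm = sum |lambda_i| = 1 + 2 + 2 + 4 + 5 + 3
= 17

17


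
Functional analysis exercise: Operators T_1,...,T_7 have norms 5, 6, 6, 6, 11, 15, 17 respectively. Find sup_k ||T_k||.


By the Uniform Boundedness Principle, the supremum of norms is finite.
sup_k ||T_k|| = max(5, 6, 6, 6, 11, 15, 17) = 17

17


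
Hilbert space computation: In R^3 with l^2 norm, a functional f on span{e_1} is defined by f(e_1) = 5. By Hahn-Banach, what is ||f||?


The norm of f is given by ||f|| = sup_{||x||=1} |f(x)|.
On span{e_1}, ||e_1|| = 1, so ||f|| = |f(e_1)| / ||e_1||
= |5| / 1 = 5.0000

5.0000


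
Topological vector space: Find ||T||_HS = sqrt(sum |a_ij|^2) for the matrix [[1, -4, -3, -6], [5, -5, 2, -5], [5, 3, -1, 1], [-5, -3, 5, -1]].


The Hilbert-Schmidt norm is sqrt(sum of squares of all entries).
Sum of squares = 1^2 + (-4)^2 + (-3)^2 + (-6)^2 + 5^2 + (-5)^2 + 2^2 + (-5)^2 + 5^2 + 3^2 + (-1)^2 + 1^2 + (-5)^2 + (-3)^2 + 5^2 + (-1)^2
= 1 + 16 + 9 + 36 + 25 + 25 + 4 + 25 + 25 + 9 + 1 + 1 + 25 + 9 + 25 + 1 = 237
||T||_HS = sqrt(237) = 15.3948

15.3948


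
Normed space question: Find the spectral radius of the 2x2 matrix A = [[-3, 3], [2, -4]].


For a 2x2 matrix, eigenvalues satisfy lambda^2 - (trace)*lambda + det = 0
trace = -3 + -4 = -7
det = -3*-4 - 3*2 = 6
discriminant = (-7)^2 - 4*(6) = 25
spectral radius = max |eigenvalue| = 6.0000

6.0000


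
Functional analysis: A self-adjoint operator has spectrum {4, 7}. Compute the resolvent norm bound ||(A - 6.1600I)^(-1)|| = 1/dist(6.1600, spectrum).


dist(6.1600, {4, 7}) = min(|6.1600 - 4|, |6.1600 - 7|)
= min(2.1600, 0.8400) = 0.8400
Resolvent bound = 1/0.8400 = 1.1905

1.1905


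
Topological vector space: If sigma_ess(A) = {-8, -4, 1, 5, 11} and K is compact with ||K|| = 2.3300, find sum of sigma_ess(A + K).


By Weyl's theorem, the essential spectrum is invariant under compact perturbations.
sigma_ess(A + K) = sigma_ess(A) = {-8, -4, 1, 5, 11}
Sum = -8 + -4 + 1 + 5 + 11 = 5

5


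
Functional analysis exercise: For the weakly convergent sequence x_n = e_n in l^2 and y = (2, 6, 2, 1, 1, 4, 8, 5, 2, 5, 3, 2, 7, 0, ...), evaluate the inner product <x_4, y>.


x_4 = e_4 is the standard basis vector with 1 in position 4.
<x_4, y> = y_4 = 1
As n -> infinity, <x_n, y> -> 0, confirming weak convergence of (x_n) to 0.

1


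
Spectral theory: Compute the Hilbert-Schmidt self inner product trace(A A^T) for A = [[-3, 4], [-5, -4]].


trace(A * A^T) = sum of squares of all entries
= (-3)^2 + 4^2 + (-5)^2 + (-4)^2
= 9 + 16 + 25 + 16
= 66

66


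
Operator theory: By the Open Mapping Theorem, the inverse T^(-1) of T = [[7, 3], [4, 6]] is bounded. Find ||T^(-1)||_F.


det(T) = 7*6 - 3*4 = 30
T^(-1) = (1/30) * [[6, -3], [-4, 7]] = [[0.2000, -0.1000], [-0.1333, 0.2333]]
||T^(-1)||_F^2 = 0.2000^2 + (-0.1000)^2 + (-0.1333)^2 + 0.2333^2 = 0.1222
||T^(-1)||_F = sqrt(0.1222) = 0.3496

0.3496


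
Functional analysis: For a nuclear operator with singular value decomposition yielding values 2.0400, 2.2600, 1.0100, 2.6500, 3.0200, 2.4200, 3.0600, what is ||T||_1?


The nuclear norm is the sum of all singular values.
||T||_1 = 2.0400 + 2.2600 + 1.0100 + 2.6500 + 3.0200 + 2.4200 + 3.0600
= 16.4600

16.4600


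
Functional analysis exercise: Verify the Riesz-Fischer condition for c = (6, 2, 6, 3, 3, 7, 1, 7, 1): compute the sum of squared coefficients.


sum |c_n|^2 = 6^2 + 2^2 + 6^2 + 3^2 + 3^2 + 7^2 + 1^2 + 7^2 + 1^2
= 36 + 4 + 36 + 9 + 9 + 49 + 1 + 49 + 1
= 194

194


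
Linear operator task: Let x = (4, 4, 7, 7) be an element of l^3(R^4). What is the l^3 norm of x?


The l^3 norm = (sum |x_i|^3)^(1/3)
Sum of 3th powers = 64 + 64 + 343 + 343 = 814
||x||_3 = (814)^(1/3) = 9.3370

9.3370


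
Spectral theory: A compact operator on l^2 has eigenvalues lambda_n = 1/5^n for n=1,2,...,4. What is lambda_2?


The eigenvalue formula gives lambda_2 = 1/5^2
= 1/25
= 0.0400

0.0400


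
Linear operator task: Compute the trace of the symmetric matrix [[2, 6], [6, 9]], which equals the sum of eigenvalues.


For a self-adjoint (symmetric) matrix, the eigenvalues are real.
The sum of eigenvalues equals the trace of the matrix.
trace = 2 + 9 = 11

11


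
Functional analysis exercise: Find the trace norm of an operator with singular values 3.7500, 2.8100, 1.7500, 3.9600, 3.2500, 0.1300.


The nuclear norm is the sum of all singular values.
||T||_1 = 3.7500 + 2.8100 + 1.7500 + 3.9600 + 3.2500 + 0.1300
= 15.6500

15.6500


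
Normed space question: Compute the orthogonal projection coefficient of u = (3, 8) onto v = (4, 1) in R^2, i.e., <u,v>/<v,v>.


Computing <u,v> = 3*4 + 8*1 = 20
Computing <v,v> = 4^2 + 1^2 = 17
Projection coefficient = 20/17 = 1.1765

1.1765


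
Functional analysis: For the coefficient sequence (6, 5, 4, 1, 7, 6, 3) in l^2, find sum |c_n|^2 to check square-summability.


sum |c_n|^2 = 6^2 + 5^2 + 4^2 + 1^2 + 7^2 + 6^2 + 3^2
= 36 + 25 + 16 + 1 + 49 + 36 + 9
= 172

172


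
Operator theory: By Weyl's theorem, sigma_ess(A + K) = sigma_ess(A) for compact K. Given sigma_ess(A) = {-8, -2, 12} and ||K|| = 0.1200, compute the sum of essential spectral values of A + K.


By Weyl's theorem, the essential spectrum is invariant under compact perturbations.
sigma_ess(A + K) = sigma_ess(A) = {-8, -2, 12}
Sum = -8 + -2 + 12 = 2

2


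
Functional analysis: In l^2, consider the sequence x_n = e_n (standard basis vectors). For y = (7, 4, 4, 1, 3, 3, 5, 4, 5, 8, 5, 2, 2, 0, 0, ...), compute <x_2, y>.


x_2 = e_2 is the standard basis vector with 1 in position 2.
<x_2, y> = y_2 = 4
As n -> infinity, <x_n, y> -> 0, confirming weak convergence of (x_n) to 0.

4


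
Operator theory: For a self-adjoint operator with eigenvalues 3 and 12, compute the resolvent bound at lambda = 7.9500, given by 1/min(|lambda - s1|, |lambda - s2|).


dist(7.9500, {3, 12}) = min(|7.9500 - 3|, |7.9500 - 12|)
= min(4.9500, 4.0500) = 4.0500
Resolvent bound = 1/4.0500 = 0.2469

0.2469


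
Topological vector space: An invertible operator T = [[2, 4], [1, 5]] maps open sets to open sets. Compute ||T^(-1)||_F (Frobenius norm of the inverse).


det(T) = 2*5 - 4*1 = 6
T^(-1) = (1/6) * [[5, -4], [-1, 2]] = [[0.8333, -0.6667], [-0.1667, 0.3333]]
||T^(-1)||_F^2 = 0.8333^2 + (-0.6667)^2 + (-0.1667)^2 + 0.3333^2 = 1.2778
||T^(-1)||_F = sqrt(1.2778) = 1.1304

1.1304


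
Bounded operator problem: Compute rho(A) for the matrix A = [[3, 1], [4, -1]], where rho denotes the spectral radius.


For a 2x2 matrix, eigenvalues satisfy lambda^2 - (trace)*lambda + det = 0
trace = 3 + -1 = 2
det = 3*-1 - 1*4 = -7
discriminant = 2^2 - 4*(-7) = 32
spectral radius = max |eigenvalue| = 3.8284

3.8284


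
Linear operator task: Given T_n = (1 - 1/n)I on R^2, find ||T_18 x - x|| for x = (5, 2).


T_18 x - x = (1 - 1/18)x - x = -x/18
||x|| = sqrt(29) = 5.3852
||T_18 x - x|| = ||x||/18 = 5.3852/18 = 0.2992

0.2992


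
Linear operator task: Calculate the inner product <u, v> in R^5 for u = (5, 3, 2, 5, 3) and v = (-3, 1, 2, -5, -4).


Computing the standard inner product <u, v> = sum u_i * v_i
= 5*-3 + 3*1 + 2*2 + 5*-5 + 3*-4
= -15 + 3 + 4 + -25 + -12
= -45

-45


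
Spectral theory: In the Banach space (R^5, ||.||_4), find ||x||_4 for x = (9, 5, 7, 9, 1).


The l^4 norm = (sum |x_i|^4)^(1/4)
Sum of 4th powers = 6561 + 625 + 2401 + 6561 + 1 = 16149
||x||_4 = (16149)^(1/4) = 11.2729

11.2729


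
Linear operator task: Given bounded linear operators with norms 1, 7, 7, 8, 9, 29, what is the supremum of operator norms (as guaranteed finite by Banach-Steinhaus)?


By the Uniform Boundedness Principle, the supremum of norms is finite.
sup_k ||T_k|| = max(1, 7, 7, 8, 9, 29) = 29

29


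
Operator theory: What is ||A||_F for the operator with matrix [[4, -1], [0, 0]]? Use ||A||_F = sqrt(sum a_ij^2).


||A||_F^2 = sum a_ij^2
= 4^2 + (-1)^2 + 0^2 + 0^2
= 16 + 1 + 0 + 0 = 17
||A||_F = sqrt(17) = 4.1231

4.1231


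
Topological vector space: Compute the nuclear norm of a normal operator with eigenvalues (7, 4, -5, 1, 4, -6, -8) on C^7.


For a normal operator, singular values equal |eigenvalues|.
Trace norm = sum |lambda_i| = 7 + 4 + 5 + 1 + 4 + 6 + 8
= 35

35


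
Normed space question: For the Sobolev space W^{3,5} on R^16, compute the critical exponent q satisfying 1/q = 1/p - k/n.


Using the Sobolev embedding formula: 1/q = 1/p - k/n
1/q = 1/5 - 3/16 = 1/80
q = 1/(1/80) = 80

80.0000


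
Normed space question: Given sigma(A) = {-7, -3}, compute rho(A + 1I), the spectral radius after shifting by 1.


Spectrum of A + 1I = {-6, -2}
Spectral radius = max |lambda| over the shifted spectrum
= max(6, 2) = 6

6


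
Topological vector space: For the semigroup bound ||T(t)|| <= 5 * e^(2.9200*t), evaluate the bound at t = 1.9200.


||T(1.9200)|| <= 5 * exp(2.9200 * 1.9200)
= 5 * exp(5.6064)
= 5 * 272.1627
= 1360.8134

1360.8134


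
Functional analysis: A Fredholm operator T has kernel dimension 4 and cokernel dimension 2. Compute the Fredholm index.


The Fredholm index is defined as ind(T) = dim(ker T) - dim(coker T)
= 4 - 2
= 2

2


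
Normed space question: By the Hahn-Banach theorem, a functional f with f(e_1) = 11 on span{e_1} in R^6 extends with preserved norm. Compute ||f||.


The norm of f is given by ||f|| = sup_{||x||=1} |f(x)|.
On span{e_1}, ||e_1|| = 1, so ||f|| = |f(e_1)| / ||e_1||
= |11| / 1 = 11.0000

11.0000


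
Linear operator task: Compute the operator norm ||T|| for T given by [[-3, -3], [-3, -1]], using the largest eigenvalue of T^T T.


A^T A = [[18, 12], [12, 10]]
trace(A^T A) = 28, det(A^T A) = 36
discriminant = 28^2 - 4*36 = 640
Largest eigenvalue of A^T A = (trace + sqrt(disc))/2 = 26.6491
||T|| = sqrt(26.6491) = 5.1623

5.1623


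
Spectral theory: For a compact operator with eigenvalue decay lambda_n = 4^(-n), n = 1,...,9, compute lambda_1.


The eigenvalue formula gives lambda_1 = 1/4^1
= 1/4
= 0.2500

0.2500


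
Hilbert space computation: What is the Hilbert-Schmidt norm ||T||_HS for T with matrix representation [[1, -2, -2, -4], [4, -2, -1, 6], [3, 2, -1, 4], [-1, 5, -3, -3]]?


The Hilbert-Schmidt norm is sqrt(sum of squares of all entries).
Sum of squares = 1^2 + (-2)^2 + (-2)^2 + (-4)^2 + 4^2 + (-2)^2 + (-1)^2 + 6^2 + 3^2 + 2^2 + (-1)^2 + 4^2 + (-1)^2 + 5^2 + (-3)^2 + (-3)^2
= 1 + 4 + 4 + 16 + 16 + 4 + 1 + 36 + 9 + 4 + 1 + 16 + 1 + 25 + 9 + 9 = 156
||T||_HS = sqrt(156) = 12.4900

12.4900


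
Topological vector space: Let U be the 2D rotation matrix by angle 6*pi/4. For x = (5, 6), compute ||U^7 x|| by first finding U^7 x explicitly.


U is a rotation by theta = 6*pi/4
U^7 = rotation by 7*theta = 42*pi/4 = 2*pi/4 (mod 2*pi)
cos(2*pi/4) = 0.0000, sin(2*pi/4) = 1.0000
U^7 x = (0.0000 * 5 - 1.0000 * 6, 1.0000 * 5 + 0.0000 * 6)
= (-6.0000, 5.0000)
||U^7 x|| = sqrt((-6.0000)^2 + 5.0000^2) = sqrt(61.0000) = 7.8102

7.8102


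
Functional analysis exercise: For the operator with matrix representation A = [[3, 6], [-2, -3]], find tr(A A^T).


trace(A * A^T) = sum of squares of all entries
= 3^2 + 6^2 + (-2)^2 + (-3)^2
= 9 + 36 + 4 + 9
= 58

58


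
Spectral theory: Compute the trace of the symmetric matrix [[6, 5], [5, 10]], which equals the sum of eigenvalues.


For a self-adjoint (symmetric) matrix, the eigenvalues are real.
The sum of eigenvalues equals the trace of the matrix.
trace = 6 + 10 = 16

16


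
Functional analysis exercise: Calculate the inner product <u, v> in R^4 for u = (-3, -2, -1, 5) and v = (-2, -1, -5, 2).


Computing the standard inner product <u, v> = sum u_i * v_i
= -3*-2 + -2*-1 + -1*-5 + 5*2
= 6 + 2 + 5 + 10
= 23

23


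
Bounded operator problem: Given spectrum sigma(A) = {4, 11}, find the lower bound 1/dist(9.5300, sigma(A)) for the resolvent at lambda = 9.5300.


dist(9.5300, {4, 11}) = min(|9.5300 - 4|, |9.5300 - 11|)
= min(5.5300, 1.4700) = 1.4700
Resolvent bound = 1/1.4700 = 0.6803

0.6803


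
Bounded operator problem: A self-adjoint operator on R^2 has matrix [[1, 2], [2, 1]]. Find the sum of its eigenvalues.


For a self-adjoint (symmetric) matrix, the eigenvalues are real.
The sum of eigenvalues equals the trace of the matrix.
trace = 1 + 1 = 2

2


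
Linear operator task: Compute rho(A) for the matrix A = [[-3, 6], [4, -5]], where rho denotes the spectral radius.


For a 2x2 matrix, eigenvalues satisfy lambda^2 - (trace)*lambda + det = 0
trace = -3 + -5 = -8
det = -3*-5 - 6*4 = -9
discriminant = (-8)^2 - 4*(-9) = 100
spectral radius = max |eigenvalue| = 9.0000

9.0000


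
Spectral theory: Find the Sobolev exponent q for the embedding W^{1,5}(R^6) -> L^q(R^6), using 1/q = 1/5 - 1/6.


Using the Sobolev embedding formula: 1/q = 1/p - k/n
1/q = 1/5 - 1/6 = 1/30
q = 1/(1/30) = 30

30.0000


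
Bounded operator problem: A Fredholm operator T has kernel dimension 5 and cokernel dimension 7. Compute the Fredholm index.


The Fredholm index is defined as ind(T) = dim(ker T) - dim(coker T)
= 5 - 7
= -2

-2


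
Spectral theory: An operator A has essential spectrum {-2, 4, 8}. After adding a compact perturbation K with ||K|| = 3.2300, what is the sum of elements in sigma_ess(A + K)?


By Weyl's theorem, the essential spectrum is invariant under compact perturbations.
sigma_ess(A + K) = sigma_ess(A) = {-2, 4, 8}
Sum = -2 + 4 + 8 = 10

10


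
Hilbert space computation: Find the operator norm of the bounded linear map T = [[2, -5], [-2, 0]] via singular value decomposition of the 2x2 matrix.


A^T A = [[8, -10], [-10, 25]]
trace(A^T A) = 33, det(A^T A) = 100
discriminant = 33^2 - 4*100 = 689
Largest eigenvalue of A^T A = (trace + sqrt(disc))/2 = 29.6244
||T|| = sqrt(29.6244) = 5.4428

5.4428


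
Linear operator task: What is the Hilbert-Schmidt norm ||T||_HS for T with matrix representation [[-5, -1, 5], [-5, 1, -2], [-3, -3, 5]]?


The Hilbert-Schmidt norm is sqrt(sum of squares of all entries).
Sum of squares = (-5)^2 + (-1)^2 + 5^2 + (-5)^2 + 1^2 + (-2)^2 + (-3)^2 + (-3)^2 + 5^2
= 25 + 1 + 25 + 25 + 1 + 4 + 9 + 9 + 25 = 124
||T||_HS = sqrt(124) = 11.1355

11.1355


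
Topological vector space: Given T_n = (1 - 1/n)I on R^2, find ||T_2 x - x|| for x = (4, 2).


T_2 x - x = (1 - 1/2)x - x = -x/2
||x|| = sqrt(20) = 4.4721
||T_2 x - x|| = ||x||/2 = 4.4721/2 = 2.2361

2.2361


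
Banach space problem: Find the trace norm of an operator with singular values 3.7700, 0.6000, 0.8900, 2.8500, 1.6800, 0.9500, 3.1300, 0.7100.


The nuclear norm is the sum of all singular values.
||T||_1 = 3.7700 + 0.6000 + 0.8900 + 2.8500 + 1.6800 + 0.9500 + 3.1300 + 0.7100
= 14.5800

14.5800


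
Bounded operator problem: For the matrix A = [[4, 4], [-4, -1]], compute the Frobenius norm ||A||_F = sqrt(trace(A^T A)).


||A||_F^2 = sum a_ij^2
= 4^2 + 4^2 + (-4)^2 + (-1)^2
= 16 + 16 + 16 + 1 = 49
||A||_F = sqrt(49) = 7.0000

7.0000


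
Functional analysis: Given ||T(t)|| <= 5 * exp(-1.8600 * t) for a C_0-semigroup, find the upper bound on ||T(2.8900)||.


||T(2.8900)|| <= 5 * exp(-1.8600 * 2.8900)
= 5 * exp(-5.3754)
= 5 * 0.0046
= 0.0231

0.0231


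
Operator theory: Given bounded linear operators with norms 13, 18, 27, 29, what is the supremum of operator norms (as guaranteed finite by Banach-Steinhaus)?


By the Uniform Boundedness Principle, the supremum of norms is finite.
sup_k ||T_k|| = max(13, 18, 27, 29) = 29

29


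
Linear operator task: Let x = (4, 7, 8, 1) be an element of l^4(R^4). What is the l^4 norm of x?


The l^4 norm = (sum |x_i|^4)^(1/4)
Sum of 4th powers = 256 + 2401 + 4096 + 1 = 6754
||x||_4 = (6754)^(1/4) = 9.0655

9.0655


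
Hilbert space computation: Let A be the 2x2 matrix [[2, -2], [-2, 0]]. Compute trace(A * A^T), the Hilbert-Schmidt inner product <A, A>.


trace(A * A^T) = sum of squares of all entries
= 2^2 + (-2)^2 + (-2)^2 + 0^2
= 4 + 4 + 4 + 0
= 12

12


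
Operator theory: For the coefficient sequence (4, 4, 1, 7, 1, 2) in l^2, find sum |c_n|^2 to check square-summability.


sum |c_n|^2 = 4^2 + 4^2 + 1^2 + 7^2 + 1^2 + 2^2
= 16 + 16 + 1 + 49 + 1 + 4
= 87

87


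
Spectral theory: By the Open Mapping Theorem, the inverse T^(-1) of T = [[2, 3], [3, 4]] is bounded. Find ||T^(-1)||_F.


det(T) = 2*4 - 3*3 = -1
T^(-1) = (1/-1) * [[4, -3], [-3, 2]] = [[-4.0000, 3.0000], [3.0000, -2.0000]]
||T^(-1)||_F^2 = (-4.0000)^2 + 3.0000^2 + 3.0000^2 + (-2.0000)^2 = 38.0000
||T^(-1)||_F = sqrt(38.0000) = 6.1644

6.1644


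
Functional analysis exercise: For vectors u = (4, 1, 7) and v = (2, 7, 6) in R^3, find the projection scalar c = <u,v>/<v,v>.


Computing <u,v> = 4*2 + 1*7 + 7*6 = 57
Computing <v,v> = 2^2 + 7^2 + 6^2 = 89
Projection coefficient = 57/89 = 0.6404

0.6404


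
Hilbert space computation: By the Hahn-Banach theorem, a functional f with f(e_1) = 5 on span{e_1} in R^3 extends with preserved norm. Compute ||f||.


The norm of f is given by ||f|| = sup_{||x||=1} |f(x)|.
On span{e_1}, ||e_1|| = 1, so ||f|| = |f(e_1)| / ||e_1||
= |5| / 1 = 5.0000

5.0000


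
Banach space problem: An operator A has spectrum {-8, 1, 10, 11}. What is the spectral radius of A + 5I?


Spectrum of A + 5I = {-3, 6, 15, 16}
Spectral radius = max |lambda| over the shifted spectrum
= max(3, 6, 15, 16) = 16

16


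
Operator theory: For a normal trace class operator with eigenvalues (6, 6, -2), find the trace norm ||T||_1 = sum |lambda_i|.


For a normal operator, singular values equal |eigenvalues|.
Trace norm = sum |lambda_i| = 6 + 6 + 2
= 14

14


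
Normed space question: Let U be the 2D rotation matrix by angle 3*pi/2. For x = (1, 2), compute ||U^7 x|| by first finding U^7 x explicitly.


U is a rotation by theta = 3*pi/2
U^7 = rotation by 7*theta = 21*pi/2 = 1*pi/2 (mod 2*pi)
cos(1*pi/2) = 0.0000, sin(1*pi/2) = 1.0000
U^7 x = (0.0000 * 1 - 1.0000 * 2, 1.0000 * 1 + 0.0000 * 2)
= (-2.0000, 1.0000)
||U^7 x|| = sqrt((-2.0000)^2 + 1.0000^2) = sqrt(5.0000) = 2.2361

2.2361


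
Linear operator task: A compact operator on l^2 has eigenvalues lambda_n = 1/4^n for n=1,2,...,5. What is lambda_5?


The eigenvalue formula gives lambda_5 = 1/4^5
= 1/1024
= 9.7656e-04

9.7656e-04


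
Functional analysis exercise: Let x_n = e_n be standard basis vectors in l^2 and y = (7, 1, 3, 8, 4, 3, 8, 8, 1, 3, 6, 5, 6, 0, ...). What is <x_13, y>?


x_13 = e_13 is the standard basis vector with 1 in position 13.
<x_13, y> = y_13 = 6
As n -> infinity, <x_n, y> -> 0, confirming weak convergence of (x_n) to 0.

6


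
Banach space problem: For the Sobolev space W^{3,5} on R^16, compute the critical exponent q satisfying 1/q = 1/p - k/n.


Using the Sobolev embedding formula: 1/q = 1/p - k/n
1/q = 1/5 - 3/16 = 1/80
q = 1/(1/80) = 80

80.0000


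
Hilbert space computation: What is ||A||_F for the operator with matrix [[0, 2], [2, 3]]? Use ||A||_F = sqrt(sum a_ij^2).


||A||_F^2 = sum a_ij^2
= 0^2 + 2^2 + 2^2 + 3^2
= 0 + 4 + 4 + 9 = 17
||A||_F = sqrt(17) = 4.1231

4.1231


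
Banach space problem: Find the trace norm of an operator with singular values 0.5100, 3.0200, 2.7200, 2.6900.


The nuclear norm is the sum of all singular values.
||T||_1 = 0.5100 + 3.0200 + 2.7200 + 2.6900
= 8.9400

8.9400


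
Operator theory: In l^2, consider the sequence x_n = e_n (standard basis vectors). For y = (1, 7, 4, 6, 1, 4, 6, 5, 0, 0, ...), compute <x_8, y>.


x_8 = e_8 is the standard basis vector with 1 in position 8.
<x_8, y> = y_8 = 5
As n -> infinity, <x_n, y> -> 0, confirming weak convergence of (x_n) to 0.

5


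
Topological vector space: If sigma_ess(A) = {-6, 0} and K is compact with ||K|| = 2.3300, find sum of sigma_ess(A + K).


By Weyl's theorem, the essential spectrum is invariant under compact perturbations.
sigma_ess(A + K) = sigma_ess(A) = {-6, 0}
Sum = -6 + 0 = -6

-6


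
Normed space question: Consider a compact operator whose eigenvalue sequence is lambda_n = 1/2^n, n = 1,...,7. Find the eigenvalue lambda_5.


The eigenvalue formula gives lambda_5 = 1/2^5
= 1/32
= 0.0312

0.0312


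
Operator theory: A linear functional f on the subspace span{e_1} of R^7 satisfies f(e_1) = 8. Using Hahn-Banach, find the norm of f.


The norm of f is given by ||f|| = sup_{||x||=1} |f(x)|.
On span{e_1}, ||e_1|| = 1, so ||f|| = |f(e_1)| / ||e_1||
= |8| / 1 = 8.0000

8.0000


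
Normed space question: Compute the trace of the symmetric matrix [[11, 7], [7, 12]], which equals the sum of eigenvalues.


For a self-adjoint (symmetric) matrix, the eigenvalues are real.
The sum of eigenvalues equals the trace of the matrix.
trace = 11 + 12 = 23

23


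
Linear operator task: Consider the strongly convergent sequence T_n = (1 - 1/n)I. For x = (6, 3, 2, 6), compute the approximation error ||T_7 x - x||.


T_7 x - x = (1 - 1/7)x - x = -x/7
||x|| = sqrt(85) = 9.2195
||T_7 x - x|| = ||x||/7 = 9.2195/7 = 1.3171

1.3171


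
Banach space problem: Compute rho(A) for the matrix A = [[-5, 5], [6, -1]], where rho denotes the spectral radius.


For a 2x2 matrix, eigenvalues satisfy lambda^2 - (trace)*lambda + det = 0
trace = -5 + -1 = -6
det = -5*-1 - 5*6 = -25
discriminant = (-6)^2 - 4*(-25) = 136
spectral radius = max |eigenvalue| = 8.8310

8.8310


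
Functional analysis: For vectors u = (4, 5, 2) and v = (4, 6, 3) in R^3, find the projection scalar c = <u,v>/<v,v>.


Computing <u,v> = 4*4 + 5*6 + 2*3 = 52
Computing <v,v> = 4^2 + 6^2 + 3^2 = 61
Projection coefficient = 52/61 = 0.8525

0.8525


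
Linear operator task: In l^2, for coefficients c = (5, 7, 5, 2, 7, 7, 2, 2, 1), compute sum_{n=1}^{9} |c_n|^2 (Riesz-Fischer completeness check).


sum |c_n|^2 = 5^2 + 7^2 + 5^2 + 2^2 + 7^2 + 7^2 + 2^2 + 2^2 + 1^2
= 25 + 49 + 25 + 4 + 49 + 49 + 4 + 4 + 1
= 210

210


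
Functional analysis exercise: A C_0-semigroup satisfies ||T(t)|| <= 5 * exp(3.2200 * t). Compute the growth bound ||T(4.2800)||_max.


||T(4.2800)|| <= 5 * exp(3.2200 * 4.2800)
= 5 * exp(13.7816)
= 5 * 966657.9606
= 4.8333e+06

4.8333e+06


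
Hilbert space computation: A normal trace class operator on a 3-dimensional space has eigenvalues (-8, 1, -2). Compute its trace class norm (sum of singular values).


For a normal operator, singular values equal |eigenvalues|.
Trace norm = sum |lambda_i| = 8 + 1 + 2
= 11

11


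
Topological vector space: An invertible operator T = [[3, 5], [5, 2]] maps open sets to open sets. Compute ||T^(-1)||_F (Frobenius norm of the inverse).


det(T) = 3*2 - 5*5 = -19
T^(-1) = (1/-19) * [[2, -5], [-5, 3]] = [[-0.1053, 0.2632], [0.2632, -0.1579]]
||T^(-1)||_F^2 = (-0.1053)^2 + 0.2632^2 + 0.2632^2 + (-0.1579)^2 = 0.1745
||T^(-1)||_F = sqrt(0.1745) = 0.4178

0.4178


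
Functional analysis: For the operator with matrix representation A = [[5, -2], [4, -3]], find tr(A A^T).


trace(A * A^T) = sum of squares of all entries
= 5^2 + (-2)^2 + 4^2 + (-3)^2
= 25 + 4 + 16 + 9
= 54

54


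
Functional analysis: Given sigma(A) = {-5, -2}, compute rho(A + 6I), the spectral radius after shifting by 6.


Spectrum of A + 6I = {1, 4}
Spectral radius = max |lambda| over the shifted spectrum
= max(1, 4) = 4

4
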